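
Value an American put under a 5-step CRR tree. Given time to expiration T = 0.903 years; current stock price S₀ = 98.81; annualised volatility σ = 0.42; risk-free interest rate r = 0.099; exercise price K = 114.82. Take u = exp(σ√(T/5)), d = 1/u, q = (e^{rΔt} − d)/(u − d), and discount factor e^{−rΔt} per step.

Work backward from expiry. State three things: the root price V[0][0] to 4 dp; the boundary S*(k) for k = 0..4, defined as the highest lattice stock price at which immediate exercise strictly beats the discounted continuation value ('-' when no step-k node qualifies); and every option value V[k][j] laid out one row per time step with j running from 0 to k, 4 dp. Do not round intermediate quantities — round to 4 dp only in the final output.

Δt=0.18060  u=1.19541  d=0.83653  q=0.50577  discount=0.98228
step 5 (expiry): payoffs max(K−S,0) = 74.3419 56.9768 32.1620 0.0000 0.0000 0.0000
step 4: (k=4,j=0): S=48.3878, (K−S)⁺=66.4322, hold=64.3975 ⇒ V=66.4322 exercise | (k=4,j=1): S=69.1462, (K−S)⁺=45.6738, hold=43.6391 ⇒ V=45.6738 exercise | (k=4,j=2): S=98.8100, (K−S)⁺=16.0100, hold=15.6139 ⇒ V=16.0100 exercise | (k=4,j=3): S=141.1995, (K−S)⁺=0.0000, hold=0.0000 ⇒ V=0.0000 continue | (k=4,j=4): S=201.7742, (K−S)⁺=0.0000, hold=0.0000 ⇒ V=0.0000 continue  boundary S*=98.8100
step 3: (k=3,j=0): S=57.8432, (K−S)⁺=56.9768, hold=54.9421 ⇒ V=56.9768 exercise | (k=3,j=1): S=82.6580, (K−S)⁺=32.1620, hold=30.1274 ⇒ V=32.1620 exercise | (k=3,j=2): S=118.1183, (K−S)⁺=0.0000, hold=7.7725 ⇒ V=7.7725 continue | (k=3,j=3): S=168.7911, (K−S)⁺=0.0000, hold=0.0000 ⇒ V=0.0000 continue  boundary S*=82.6580
step 2: (k=2,j=0): S=69.1462, (K−S)⁺=45.6738, hold=43.6391 ⇒ V=45.6738 exercise | (k=2,j=1): S=98.8100, (K−S)⁺=16.0100, hold=19.4753 ⇒ V=19.4753 continue | (k=2,j=2): S=141.1995, (K−S)⁺=0.0000, hold=3.7734 ⇒ V=3.7734 continue  boundary S*=69.1462
step 1: (k=1,j=0): S=82.6580, (K−S)⁺=32.1620, hold=31.8489 ⇒ V=32.1620 exercise | (k=1,j=1): S=118.1183, (K−S)⁺=0.0000, hold=11.3294 ⇒ V=11.3294 continue  boundary S*=82.6580
step 0: (k=0,j=0): S=98.8100, (K−S)⁺=16.0100, hold=21.2424 ⇒ V=21.2424 continue  boundary S*=-

price = 21.2424
boundary = - 82.6580 69.1462 82.6580 98.8100
tree:
21.2424
32.1620 11.3294
45.6738 19.4753 3.7734
56.9768 32.1620 7.7725 0.0000
66.4322 45.6738 16.0100 0.0000 0.0000
74.3419 56.9768 32.1620 0.0000 0.0000 0.0000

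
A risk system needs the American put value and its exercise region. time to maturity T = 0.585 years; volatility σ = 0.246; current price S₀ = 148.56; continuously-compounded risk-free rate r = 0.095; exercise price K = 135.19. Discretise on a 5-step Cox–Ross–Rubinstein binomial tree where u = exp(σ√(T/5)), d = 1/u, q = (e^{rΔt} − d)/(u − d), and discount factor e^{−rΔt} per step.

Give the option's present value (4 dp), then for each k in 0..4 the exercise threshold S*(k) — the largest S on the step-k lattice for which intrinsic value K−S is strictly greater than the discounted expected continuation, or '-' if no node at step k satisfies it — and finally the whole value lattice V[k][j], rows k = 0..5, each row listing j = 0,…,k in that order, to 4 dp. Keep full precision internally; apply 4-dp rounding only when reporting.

price = 3.2158
boundary = - - - 115.4173 125.5494
tree:
3.2158
6.1004 0.8765
11.2288 1.9493 0.0000
19.7727 4.3350 0.0000 0.0000
29.0871 9.6406 0.0000 0.0000 0.0000
37.6498 19.7727 0.0000 0.0000 0.0000 0.0000

Δt=0.11700  u=1.08779  d=0.91930  q=0.54531  discount=0.98895
step 5 (expiry): payoffs max(K−S,0) = 37.6498 19.7727 0.0000 0.0000 0.0000 0.0000
step 4: (k=4,j=0): S=106.1029, (K−S)⁺=29.0871, hold=27.5928 ⇒ V=29.0871 exercise | (k=4,j=1): S=125.5494, (K−S)⁺=9.6406, hold=8.8910 ⇒ V=9.6406 exercise | (k=4,j=2): S=148.5600, (K−S)⁺=0.0000, hold=0.0000 ⇒ V=0.0000 continue | (k=4,j=3): S=175.7880, (K−S)⁺=0.0000, hold=0.0000 ⇒ V=0.0000 continue | (k=4,j=4): S=208.0064, (K−S)⁺=0.0000, hold=0.0000 ⇒ V=0.0000 continue  boundary S*=125.5494
step 3: (k=3,j=0): S=115.4173, (K−S)⁺=19.7727, hold=18.2784 ⇒ V=19.7727 exercise | (k=3,j=1): S=136.5709, (K−S)⁺=0.0000, hold=4.3350 ⇒ V=4.3350 continue | (k=3,j=2): S=161.6016, (K−S)⁺=0.0000, hold=0.0000 ⇒ V=0.0000 continue | (k=3,j=3): S=191.2198, (K−S)⁺=0.0000, hold=0.0000 ⇒ V=0.0000 continue  boundary S*=115.4173
step 2: (k=2,j=0): S=125.5494, (K−S)⁺=9.6406, hold=11.2288 ⇒ V=11.2288 continue | (k=2,j=1): S=148.5600, (K−S)⁺=0.0000, hold=1.9493 ⇒ V=1.9493 continue | (k=2,j=2): S=175.7880, (K−S)⁺=0.0000, hold=0.0000 ⇒ V=0.0000 continue  boundary S*=-
step 1: (k=1,j=0): S=136.5709, (K−S)⁺=0.0000, hold=6.1004 ⇒ V=6.1004 continue | (k=1,j=1): S=161.6016, (K−S)⁺=0.0000, hold=0.8765 ⇒ V=0.8765 continue  boundary S*=-
step 0: (k=0,j=0): S=148.5600, (K−S)⁺=0.0000, hold=3.2158 ⇒ V=3.2158 continue  boundary S*=-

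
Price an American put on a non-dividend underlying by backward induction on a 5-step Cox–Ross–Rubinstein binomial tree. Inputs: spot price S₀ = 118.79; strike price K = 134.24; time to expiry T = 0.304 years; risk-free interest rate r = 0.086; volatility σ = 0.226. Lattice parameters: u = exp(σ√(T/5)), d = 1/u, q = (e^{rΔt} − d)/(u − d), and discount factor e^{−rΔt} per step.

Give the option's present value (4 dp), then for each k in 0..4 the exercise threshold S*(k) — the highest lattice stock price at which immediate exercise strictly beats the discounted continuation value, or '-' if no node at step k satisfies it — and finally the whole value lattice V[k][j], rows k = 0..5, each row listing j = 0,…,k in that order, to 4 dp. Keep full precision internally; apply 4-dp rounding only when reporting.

params: Δt=0.06080 u=1.05731 d=0.94580 q=0.53309 e^(-rΔt)=0.99478
t_5 payoffs: 44.3375 33.7379 21.8887 8.6424 0.0000 0.0000
t_4: node(4,0) S=95.0547 payoff=39.1853 vs cont=38.4853 → 39.1853 [stop]  node(4,1) S=106.2617 payoff=27.9783 vs cont=27.2782 → 27.9783 [stop]  node(4,2) S=118.7900 payoff=15.4500 vs cont=14.7499 → 15.4500 [stop]  node(4,3) S=132.7954 payoff=1.4446 vs cont=4.0142 → 4.0142 [wait]  node(4,4) S=148.4521 payoff=0.0000 vs cont=0.0000 → 0.0000 [wait]  ⇒ S*(4)=118.7900
t_3: node(3,0) S=100.5021 payoff=33.7379 vs cont=33.0378 → 33.7379 [stop]  node(3,1) S=112.3513 payoff=21.8887 vs cont=21.1886 → 21.8887 [stop]  node(3,2) S=125.5976 payoff=8.6424 vs cont=9.3050 → 9.3050 [wait]  node(3,3) S=140.4057 payoff=0.0000 vs cont=1.8645 → 1.8645 [wait]  ⇒ S*(3)=112.3513
t_2: node(2,0) S=106.2617 payoff=27.9783 vs cont=27.2782 → 27.9783 [stop]  node(2,1) S=118.7900 payoff=15.4500 vs cont=15.1013 → 15.4500 [stop]  node(2,2) S=132.7954 payoff=1.4446 vs cont=5.3107 → 5.3107 [wait]  ⇒ S*(2)=118.7900
t_1: node(1,0) S=112.3513 payoff=21.8887 vs cont=21.1886 → 21.8887 [stop]  node(1,1) S=125.5976 payoff=8.6424 vs cont=9.9925 → 9.9925 [wait]  ⇒ S*(1)=112.3513
t_0: node(0,0) S=118.7900 payoff=15.4500 vs cont=15.4659 → 15.4659 [wait]  ⇒ S*(0)=-

price = 15.4659
boundary = - 112.3513 118.7900 112.3513 118.7900
tree:
15.4659
21.8887 9.9925
27.9783 15.4500 5.3107
33.7379 21.8887 9.3050 1.8645
39.1853 27.9783 15.4500 4.0142 0.0000
44.3375 33.7379 21.8887 8.6424 0.0000 0.0000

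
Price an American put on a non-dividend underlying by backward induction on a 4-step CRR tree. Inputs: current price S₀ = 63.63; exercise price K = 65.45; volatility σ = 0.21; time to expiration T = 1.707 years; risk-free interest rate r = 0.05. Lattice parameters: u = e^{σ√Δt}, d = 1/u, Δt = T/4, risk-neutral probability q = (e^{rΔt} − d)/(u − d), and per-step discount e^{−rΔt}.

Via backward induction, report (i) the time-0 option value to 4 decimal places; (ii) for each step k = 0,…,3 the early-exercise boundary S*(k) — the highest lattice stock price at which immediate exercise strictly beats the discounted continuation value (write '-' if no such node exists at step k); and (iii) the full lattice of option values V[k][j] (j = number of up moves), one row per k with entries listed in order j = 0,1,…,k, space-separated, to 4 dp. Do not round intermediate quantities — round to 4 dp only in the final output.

price = 5.8280
boundary = - - 48.3621 55.4732
tree:
5.8280
10.2275 2.3730
17.0879 4.8848 0.3624
23.2875 9.9768 0.8122 0.0000
28.6924 17.0879 1.8200 0.0000 0.0000

Δt=0.42675  u=1.14704  d=0.87181  q=0.54412  discount=0.97889
step 4 (expiry): payoffs max(K−S,0) = 28.6924 17.0879 1.8200 0.0000 0.0000
step 3: (k=3,j=0): S=42.1625, (K−S)⁺=23.2875, hold=21.9058 ⇒ V=23.2875 exercise | (k=3,j=1): S=55.4732, (K−S)⁺=9.9768, hold=8.5950 ⇒ V=9.9768 exercise | (k=3,j=2): S=72.9862, (K−S)⁺=0.0000, hold=0.8122 ⇒ V=0.8122 continue | (k=3,j=3): S=96.0280, (K−S)⁺=0.0000, hold=0.0000 ⇒ V=0.0000 continue  boundary S*=55.4732
step 2: (k=2,j=0): S=48.3621, (K−S)⁺=17.0879, hold=15.7062 ⇒ V=17.0879 exercise | (k=2,j=1): S=63.6300, (K−S)⁺=1.8200, hold=4.8848 ⇒ V=4.8848 continue | (k=2,j=2): S=83.7181, (K−S)⁺=0.0000, hold=0.3624 ⇒ V=0.3624 continue  boundary S*=48.3621
step 1: (k=1,j=0): S=55.4732, (K−S)⁺=9.9768, hold=10.2275 ⇒ V=10.2275 continue | (k=1,j=1): S=72.9862, (K−S)⁺=0.0000, hold=2.3730 ⇒ V=2.3730 continue  boundary S*=-
step 0: (k=0,j=0): S=63.6300, (K−S)⁺=1.8200, hold=5.8280 ⇒ V=5.8280 continue  boundary S*=-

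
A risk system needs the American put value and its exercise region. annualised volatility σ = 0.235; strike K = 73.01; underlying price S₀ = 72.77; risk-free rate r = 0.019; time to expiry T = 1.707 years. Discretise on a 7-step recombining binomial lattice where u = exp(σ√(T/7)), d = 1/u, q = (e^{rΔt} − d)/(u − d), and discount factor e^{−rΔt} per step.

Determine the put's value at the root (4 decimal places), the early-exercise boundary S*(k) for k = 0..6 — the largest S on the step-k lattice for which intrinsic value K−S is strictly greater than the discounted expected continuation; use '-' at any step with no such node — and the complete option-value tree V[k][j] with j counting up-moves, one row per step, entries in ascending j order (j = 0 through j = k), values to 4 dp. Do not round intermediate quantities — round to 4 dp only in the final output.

params: Δt=0.24386 u=1.12305 d=0.89043 q=0.49099 e^(-rΔt)=0.99538
t_7 payoffs: 40.7131 32.2759 21.6345 8.2132 0.0000 0.0000 0.0000 0.0000
t_6: node(6,0) S=36.2710 payoff=36.7390 vs cont=36.4015 → 36.7390 [stop]  node(6,1) S=45.7464 payoff=27.2636 vs cont=26.9261 → 27.2636 [stop]  node(6,2) S=57.6972 payoff=15.3128 vs cont=14.9753 → 15.3128 [stop]  node(6,3) S=72.7700 payoff=0.2400 vs cont=4.1613 → 4.1613 [wait]  node(6,4) S=91.7804 payoff=0.0000 vs cont=0.0000 → 0.0000 [wait]  node(6,5) S=115.7570 payoff=0.0000 vs cont=0.0000 → 0.0000 [wait]  node(6,6) S=145.9974 payoff=0.0000 vs cont=0.0000 → 0.0000 [wait]  ⇒ S*(6)=57.6972
t_5: node(5,0) S=40.7341 payoff=32.2759 vs cont=31.9384 → 32.2759 [stop]  node(5,1) S=51.3755 payoff=21.6345 vs cont=21.2970 → 21.6345 [stop]  node(5,2) S=64.7968 payoff=8.2132 vs cont=9.7921 → 9.7921 [wait]  node(5,3) S=81.7243 payoff=0.0000 vs cont=2.1084 → 2.1084 [wait]  node(5,4) S=103.0739 payoff=0.0000 vs cont=0.0000 → 0.0000 [wait]  node(5,5) S=130.0009 payoff=0.0000 vs cont=0.0000 → 0.0000 [wait]  ⇒ S*(5)=51.3755
t_4: node(4,0) S=45.7464 payoff=27.2636 vs cont=26.9261 → 27.2636 [stop]  node(4,1) S=57.6972 payoff=15.3128 vs cont=15.7469 → 15.7469 [wait]  node(4,2) S=72.7700 payoff=0.2400 vs cont=5.9917 → 5.9917 [wait]  node(4,3) S=91.7804 payoff=0.0000 vs cont=1.0682 → 1.0682 [wait]  node(4,4) S=115.7570 payoff=0.0000 vs cont=0.0000 → 0.0000 [wait]  ⇒ S*(4)=45.7464
t_3: node(3,0) S=51.3755 payoff=21.6345 vs cont=21.5092 → 21.6345 [stop]  node(3,1) S=64.7968 payoff=8.2132 vs cont=10.9066 → 10.9066 [wait]  node(3,2) S=81.7243 payoff=0.0000 vs cont=3.5578 → 3.5578 [wait]  node(3,3) S=103.0739 payoff=0.0000 vs cont=0.5412 → 0.5412 [wait]  ⇒ S*(3)=51.3755
t_2: node(2,0) S=57.6972 payoff=15.3128 vs cont=16.2916 → 16.2916 [wait]  node(2,1) S=72.7700 payoff=0.2400 vs cont=7.2647 → 7.2647 [wait]  node(2,2) S=91.7804 payoff=0.0000 vs cont=2.0671 → 2.0671 [wait]  ⇒ S*(2)=-
t_1: node(1,0) S=64.7968 payoff=8.2132 vs cont=11.8047 → 11.8047 [wait]  node(1,1) S=81.7243 payoff=0.0000 vs cont=4.6910 → 4.6910 [wait]  ⇒ S*(1)=-
t_0: node(0,0) S=72.7700 payoff=0.2400 vs cont=8.2736 → 8.2736 [wait]  ⇒ S*(0)=-

price = 8.2736
boundary = - - - 51.3755 45.7464 51.3755 57.6972
tree:
8.2736
11.8047 4.6910
16.2916 7.2647 2.0671
21.6345 10.9066 3.5578 0.5412
27.2636 15.7469 5.9917 1.0682 0.0000
32.2759 21.6345 9.7921 2.1084 0.0000 0.0000
36.7390 27.2636 15.3128 4.1613 0.0000 0.0000 0.0000
40.7131 32.2759 21.6345 8.2132 0.0000 0.0000 0.0000 0.0000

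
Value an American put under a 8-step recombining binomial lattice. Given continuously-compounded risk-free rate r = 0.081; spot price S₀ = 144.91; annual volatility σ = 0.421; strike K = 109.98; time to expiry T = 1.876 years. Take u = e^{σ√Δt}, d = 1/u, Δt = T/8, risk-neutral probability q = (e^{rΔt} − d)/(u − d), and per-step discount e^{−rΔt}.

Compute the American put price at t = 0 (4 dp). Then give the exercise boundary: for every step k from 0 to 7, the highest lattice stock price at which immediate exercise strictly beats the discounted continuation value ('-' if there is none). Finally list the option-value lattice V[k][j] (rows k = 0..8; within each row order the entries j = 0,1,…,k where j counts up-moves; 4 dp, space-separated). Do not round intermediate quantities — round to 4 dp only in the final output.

price = 10.0410
boundary = - - - - 64.1121 52.2878 64.1121 78.6103
tree:
10.0410
15.3375 5.0455
22.8201 8.3247 1.9074
32.9292 13.4267 3.4605 0.4023
45.8679 21.0506 6.1964 0.8135 0.0000
57.6922 31.8277 10.9100 1.6447 0.0000 0.0000
67.3358 45.8679 18.7868 3.3252 0.0000 0.0000 0.0000
75.2007 57.6922 31.3697 6.7231 0.0000 0.0000 0.0000 0.0000
81.6151 67.3358 45.8679 13.5929 0.0000 0.0000 0.0000 0.0000 0.0000

params: Δt=0.23450 u=1.22614 d=0.81557 q=0.49591 e^(-rΔt)=0.98118
t_8 payoffs: 81.6151 67.3358 45.8679 13.5929 0.0000 0.0000 0.0000 0.0000 0.0000
t_7: node(7,0) S=34.7793 payoff=75.2007 vs cont=73.1314 → 75.2007 [stop]  node(7,1) S=52.2878 payoff=57.6922 vs cont=55.6229 → 57.6922 [stop]  node(7,2) S=78.6103 payoff=31.3697 vs cont=29.3004 → 31.3697 [stop]  node(7,3) S=118.1840 payoff=0.0000 vs cont=6.7231 → 6.7231 [wait]  node(7,4) S=177.6798 payoff=0.0000 vs cont=0.0000 → 0.0000 [wait]  node(7,5) S=267.1267 payoff=0.0000 vs cont=0.0000 → 0.0000 [wait]  node(7,6) S=401.6027 payoff=0.0000 vs cont=0.0000 → 0.0000 [wait]  node(7,7) S=603.7761 payoff=0.0000 vs cont=0.0000 → 0.0000 [wait]  ⇒ S*(7)=78.6103
t_6: node(6,0) S=42.6442 payoff=67.3358 vs cont=65.2665 → 67.3358 [stop]  node(6,1) S=64.1121 payoff=45.8679 vs cont=43.7986 → 45.8679 [stop]  node(6,2) S=96.3871 payoff=13.5929 vs cont=18.7868 → 18.7868 [wait]  node(6,3) S=144.9100 payoff=0.0000 vs cont=3.3252 → 3.3252 [wait]  node(6,4) S=217.8601 payoff=0.0000 vs cont=0.0000 → 0.0000 [wait]  node(6,5) S=327.5344 payoff=0.0000 vs cont=0.0000 → 0.0000 [wait]  node(6,6) S=492.4207 payoff=0.0000 vs cont=0.0000 → 0.0000 [wait]  ⇒ S*(6)=64.1121
t_5: node(5,0) S=52.2878 payoff=57.6922 vs cont=55.6229 → 57.6922 [stop]  node(5,1) S=78.6103 payoff=31.3697 vs cont=31.8277 → 31.8277 [wait]  node(5,2) S=118.1840 payoff=0.0000 vs cont=10.9100 → 10.9100 [wait]  node(5,3) S=177.6798 payoff=0.0000 vs cont=1.6447 → 1.6447 [wait]  node(5,4) S=267.1267 payoff=0.0000 vs cont=0.0000 → 0.0000 [wait]  node(5,5) S=401.6027 payoff=0.0000 vs cont=0.0000 → 0.0000 [wait]  ⇒ S*(5)=52.2878
t_4: node(4,0) S=64.1121 payoff=45.8679 vs cont=44.0215 → 45.8679 [stop]  node(4,1) S=96.3871 payoff=13.5929 vs cont=21.0506 → 21.0506 [wait]  node(4,2) S=144.9100 payoff=0.0000 vs cont=6.1964 → 6.1964 [wait]  node(4,3) S=217.8601 payoff=0.0000 vs cont=0.8135 → 0.8135 [wait]  node(4,4) S=327.5344 payoff=0.0000 vs cont=0.0000 → 0.0000 [wait]  ⇒ S*(4)=64.1121
t_3: node(3,0) S=78.6103 payoff=31.3697 vs cont=32.9292 → 32.9292 [wait]  node(3,1) S=118.1840 payoff=0.0000 vs cont=13.4267 → 13.4267 [wait]  node(3,2) S=177.6798 payoff=0.0000 vs cont=3.4605 → 3.4605 [wait]  node(3,3) S=267.1267 payoff=0.0000 vs cont=0.4023 → 0.4023 [wait]  ⇒ S*(3)=-
t_2: node(2,0) S=96.3871 payoff=13.5929 vs cont=22.8201 → 22.8201 [wait]  node(2,1) S=144.9100 payoff=0.0000 vs cont=8.3247 → 8.3247 [wait]  node(2,2) S=217.8601 payoff=0.0000 vs cont=1.9074 → 1.9074 [wait]  ⇒ S*(2)=-
t_1: node(1,0) S=118.1840 payoff=0.0000 vs cont=15.3375 → 15.3375 [wait]  node(1,1) S=177.6798 payoff=0.0000 vs cont=5.0455 → 5.0455 [wait]  ⇒ S*(1)=-
t_0: node(0,0) S=144.9100 payoff=0.0000 vs cont=10.0410 → 10.0410 [wait]  ⇒ S*(0)=-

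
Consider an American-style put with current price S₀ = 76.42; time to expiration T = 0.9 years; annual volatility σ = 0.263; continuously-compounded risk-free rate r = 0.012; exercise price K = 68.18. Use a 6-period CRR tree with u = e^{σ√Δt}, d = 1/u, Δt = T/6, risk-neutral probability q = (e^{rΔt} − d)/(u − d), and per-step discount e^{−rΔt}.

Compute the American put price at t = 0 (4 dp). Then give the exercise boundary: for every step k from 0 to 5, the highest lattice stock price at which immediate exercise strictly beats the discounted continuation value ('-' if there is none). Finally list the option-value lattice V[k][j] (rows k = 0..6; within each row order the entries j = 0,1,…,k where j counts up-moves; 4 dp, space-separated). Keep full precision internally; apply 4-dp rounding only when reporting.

price = 3.8100
boundary = - - - - 50.8463 56.2984
tree:
3.8100
5.8554 1.6380
8.7444 2.7897 0.4133
12.5970 4.6597 0.8015 0.0000
17.3337 7.5815 1.5543 0.0000 0.0000
22.2579 11.8816 3.0141 0.0000 0.0000 0.0000
26.7051 17.3337 5.8448 0.0000 0.0000 0.0000 0.0000

params: Δt=0.15000 u=1.10723 d=0.90316 q=0.48339 e^(-rΔt)=0.99820
t_6 payoffs: 26.7051 17.3337 5.8448 0.0000 0.0000 0.0000 0.0000
t_5: node(5,0) S=45.9221 payoff=22.2579 vs cont=22.1353 → 22.2579 [stop]  node(5,1) S=56.2984 payoff=11.8816 vs cont=11.7590 → 11.8816 [stop]  node(5,2) S=69.0192 payoff=0.0000 vs cont=3.0141 → 3.0141 [wait]  node(5,3) S=84.6144 payoff=0.0000 vs cont=0.0000 → 0.0000 [wait]  node(5,4) S=103.7333 payoff=0.0000 vs cont=0.0000 → 0.0000 [wait]  node(5,5) S=127.1722 payoff=0.0000 vs cont=0.0000 → 0.0000 [wait]  ⇒ S*(5)=56.2984
t_4: node(4,0) S=50.8463 payoff=17.3337 vs cont=17.2111 → 17.3337 [stop]  node(4,1) S=62.3352 payoff=5.8448 vs cont=7.5815 → 7.5815 [wait]  node(4,2) S=76.4200 payoff=0.0000 vs cont=1.5543 → 1.5543 [wait]  node(4,3) S=93.6874 payoff=0.0000 vs cont=0.0000 → 0.0000 [wait]  node(4,4) S=114.8564 payoff=0.0000 vs cont=0.0000 → 0.0000 [wait]  ⇒ S*(4)=50.8463
t_3: node(3,0) S=56.2984 payoff=11.8816 vs cont=12.5970 → 12.5970 [wait]  node(3,1) S=69.0192 payoff=0.0000 vs cont=4.6597 → 4.6597 [wait]  node(3,2) S=84.6144 payoff=0.0000 vs cont=0.8015 → 0.8015 [wait]  node(3,3) S=103.7333 payoff=0.0000 vs cont=0.0000 → 0.0000 [wait]  ⇒ S*(3)=-
t_2: node(2,0) S=62.3352 payoff=5.8448 vs cont=8.7444 → 8.7444 [wait]  node(2,1) S=76.4200 payoff=0.0000 vs cont=2.7897 → 2.7897 [wait]  node(2,2) S=93.6874 payoff=0.0000 vs cont=0.4133 → 0.4133 [wait]  ⇒ S*(2)=-
t_1: node(1,0) S=69.0192 payoff=0.0000 vs cont=5.8554 → 5.8554 [wait]  node(1,1) S=84.6144 payoff=0.0000 vs cont=1.6380 → 1.6380 [wait]  ⇒ S*(1)=-
t_0: node(0,0) S=76.4200 payoff=0.0000 vs cont=3.8100 → 3.8100 [wait]  ⇒ S*(0)=-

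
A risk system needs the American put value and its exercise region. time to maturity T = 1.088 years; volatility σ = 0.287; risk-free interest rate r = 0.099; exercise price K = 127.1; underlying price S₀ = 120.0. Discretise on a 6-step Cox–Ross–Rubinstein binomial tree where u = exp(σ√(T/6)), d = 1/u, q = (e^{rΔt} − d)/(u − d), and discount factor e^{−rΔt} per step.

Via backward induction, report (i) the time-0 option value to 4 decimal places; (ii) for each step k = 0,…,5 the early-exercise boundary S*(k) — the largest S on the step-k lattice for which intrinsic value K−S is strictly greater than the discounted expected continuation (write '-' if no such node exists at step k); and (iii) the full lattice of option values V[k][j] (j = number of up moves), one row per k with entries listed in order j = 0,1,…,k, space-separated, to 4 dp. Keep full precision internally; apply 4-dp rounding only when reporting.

price = 13.4428
boundary = - - 93.9783 106.1951 93.9783 106.1951
tree:
13.4428
21.4899 7.1295
33.1217 12.4329 2.9110
43.9331 20.9049 5.7288 0.6404
53.5007 33.1217 11.0747 1.4280 0.0000
61.9676 43.9331 20.9049 3.1841 0.0000 0.0000
69.4605 53.5007 33.1217 7.1000 0.0000 0.0000 0.0000

Δt=0.18133  u=1.13000  d=0.88496  q=0.54341  discount=0.98221
step 6 (expiry): payoffs max(K−S,0) = 69.4605 53.5007 33.1217 7.1000 0.0000 0.0000 0.0000
step 5: (k=5,j=0): S=65.1324, (K−S)⁺=61.9676, hold=59.7063 ⇒ V=61.9676 exercise | (k=5,j=1): S=83.1669, (K−S)⁺=43.9331, hold=41.6717 ⇒ V=43.9331 exercise | (k=5,j=2): S=106.1951, (K−S)⁺=20.9049, hold=18.6436 ⇒ V=20.9049 exercise | (k=5,j=3): S=135.5995, (K−S)⁺=0.0000, hold=3.1841 ⇒ V=3.1841 continue | (k=5,j=4): S=173.1457, (K−S)⁺=0.0000, hold=0.0000 ⇒ V=0.0000 continue | (k=5,j=5): S=221.0881, (K−S)⁺=0.0000, hold=0.0000 ⇒ V=0.0000 continue  boundary S*=106.1951
step 4: (k=4,j=0): S=73.5993, (K−S)⁺=53.5007, hold=51.2393 ⇒ V=53.5007 exercise | (k=4,j=1): S=93.9783, (K−S)⁺=33.1217, hold=30.8604 ⇒ V=33.1217 exercise | (k=4,j=2): S=120.0000, (K−S)⁺=7.1000, hold=11.0747 ⇒ V=11.0747 continue | (k=4,j=3): S=153.2269, (K−S)⁺=0.0000, hold=1.4280 ⇒ V=1.4280 continue | (k=4,j=4): S=195.6539, (K−S)⁺=0.0000, hold=0.0000 ⇒ V=0.0000 continue  boundary S*=93.9783
step 3: (k=3,j=0): S=83.1669, (K−S)⁺=43.9331, hold=41.6717 ⇒ V=43.9331 exercise | (k=3,j=1): S=106.1951, (K−S)⁺=20.9049, hold=20.7650 ⇒ V=20.9049 exercise | (k=3,j=2): S=135.5995, (K−S)⁺=0.0000, hold=5.7288 ⇒ V=5.7288 continue | (k=3,j=3): S=173.1457, (K−S)⁺=0.0000, hold=0.6404 ⇒ V=0.6404 continue  boundary S*=106.1951
step 2: (k=2,j=0): S=93.9783, (K−S)⁺=33.1217, hold=30.8604 ⇒ V=33.1217 exercise | (k=2,j=1): S=120.0000, (K−S)⁺=7.1000, hold=12.4329 ⇒ V=12.4329 continue | (k=2,j=2): S=153.2269, (K−S)⁺=0.0000, hold=2.9110 ⇒ V=2.9110 continue  boundary S*=93.9783
step 1: (k=1,j=0): S=106.1951, (K−S)⁺=20.9049, hold=21.4899 ⇒ V=21.4899 continue | (k=1,j=1): S=135.5995, (K−S)⁺=0.0000, hold=7.1295 ⇒ V=7.1295 continue  boundary S*=-
step 0: (k=0,j=0): S=120.0000, (K−S)⁺=7.1000, hold=13.4428 ⇒ V=13.4428 continue  boundary S*=-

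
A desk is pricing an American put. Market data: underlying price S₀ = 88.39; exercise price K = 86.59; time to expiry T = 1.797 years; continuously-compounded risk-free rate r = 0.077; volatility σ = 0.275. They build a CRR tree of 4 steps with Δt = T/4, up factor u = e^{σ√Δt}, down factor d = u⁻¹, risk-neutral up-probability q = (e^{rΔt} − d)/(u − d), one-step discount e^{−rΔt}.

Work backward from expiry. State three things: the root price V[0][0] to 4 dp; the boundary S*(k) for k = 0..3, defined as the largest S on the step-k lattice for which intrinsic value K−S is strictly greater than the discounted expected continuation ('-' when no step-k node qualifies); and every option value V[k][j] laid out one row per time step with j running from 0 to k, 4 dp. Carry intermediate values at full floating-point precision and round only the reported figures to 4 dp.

price = 7.4644
boundary = - - 61.1369 73.5111
tree:
7.4644
14.1112 2.4825
25.4531 5.6981 0.0000
35.7444 13.0789 0.0000 0.0000
44.3033 25.4531 0.0000 0.0000 0.0000

params: Δt=0.44925 u=1.20240 d=0.83167 q=0.54899 e^(-rΔt)=0.96600
t_4 payoffs: 44.3033 25.4531 0.0000 0.0000 0.0000
t_3: node(3,0) S=50.8456 payoff=35.7444 vs cont=32.8003 → 35.7444 [stop]  node(3,1) S=73.5111 payoff=13.0789 vs cont=11.0893 → 13.0789 [stop]  node(3,2) S=106.2804 payoff=0.0000 vs cont=0.0000 → 0.0000 [wait]  node(3,3) S=153.6572 payoff=0.0000 vs cont=0.0000 → 0.0000 [wait]  ⇒ S*(3)=73.5111
t_2: node(2,0) S=61.1369 payoff=25.4531 vs cont=22.5090 → 25.4531 [stop]  node(2,1) S=88.3900 payoff=0.0000 vs cont=5.6981 → 5.6981 [wait]  node(2,2) S=127.7918 payoff=0.0000 vs cont=0.0000 → 0.0000 [wait]  ⇒ S*(2)=61.1369
t_1: node(1,0) S=73.5111 payoff=13.0789 vs cont=14.1112 → 14.1112 [wait]  node(1,1) S=106.2804 payoff=0.0000 vs cont=2.4825 → 2.4825 [wait]  ⇒ S*(1)=-
t_0: node(0,0) S=88.3900 payoff=0.0000 vs cont=7.4644 → 7.4644 [wait]  ⇒ S*(0)=-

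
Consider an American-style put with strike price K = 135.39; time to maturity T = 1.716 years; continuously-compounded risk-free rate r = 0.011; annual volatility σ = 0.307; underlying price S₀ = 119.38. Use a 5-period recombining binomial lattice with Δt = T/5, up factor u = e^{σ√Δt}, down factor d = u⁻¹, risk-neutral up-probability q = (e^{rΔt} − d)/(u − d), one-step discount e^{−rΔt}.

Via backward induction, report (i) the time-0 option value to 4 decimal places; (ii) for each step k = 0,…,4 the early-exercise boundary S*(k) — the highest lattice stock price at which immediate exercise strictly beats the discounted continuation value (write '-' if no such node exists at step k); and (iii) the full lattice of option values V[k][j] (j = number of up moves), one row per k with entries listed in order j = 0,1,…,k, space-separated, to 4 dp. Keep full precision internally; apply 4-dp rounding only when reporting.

Δt=0.34320  u=1.19704  d=0.83539  q=0.46562  discount=0.99623
step 5 (expiry): payoffs max(K−S,0) = 86.8175 65.7903 35.6605 0.0000 0.0000 0.0000
step 4: (k=4,j=0): S=58.1432, (K−S)⁺=77.2468, hold=76.7366 ⇒ V=77.2468 exercise | (k=4,j=1): S=83.3135, (K−S)⁺=52.0765, hold=51.5664 ⇒ V=52.0765 exercise | (k=4,j=2): S=119.3800, (K−S)⁺=16.0100, hold=18.9846 ⇒ V=18.9846 continue | (k=4,j=3): S=171.0598, (K−S)⁺=0.0000, hold=0.0000 ⇒ V=0.0000 continue | (k=4,j=4): S=245.1118, (K−S)⁺=0.0000, hold=0.0000 ⇒ V=0.0000 continue  boundary S*=83.3135
step 3: (k=3,j=0): S=69.5997, (K−S)⁺=65.7903, hold=65.2802 ⇒ V=65.7903 exercise | (k=3,j=1): S=99.7295, (K−S)⁺=35.6605, hold=36.5302 ⇒ V=36.5302 continue | (k=3,j=2): S=142.9025, (K−S)⁺=0.0000, hold=10.1068 ⇒ V=10.1068 continue | (k=3,j=3): S=204.7651, (K−S)⁺=0.0000, hold=0.0000 ⇒ V=0.0000 continue  boundary S*=69.5997
step 2: (k=2,j=0): S=83.3135, (K−S)⁺=52.0765, hold=51.9698 ⇒ V=52.0765 exercise | (k=2,j=1): S=119.3800, (K−S)⁺=16.0100, hold=24.1357 ⇒ V=24.1357 continue | (k=2,j=2): S=171.0598, (K−S)⁺=0.0000, hold=5.3806 ⇒ V=5.3806 continue  boundary S*=83.3135
step 1: (k=1,j=0): S=99.7295, (K−S)⁺=35.6605, hold=38.9196 ⇒ V=38.9196 continue | (k=1,j=1): S=142.9025, (K−S)⁺=0.0000, hold=15.3450 ⇒ V=15.3450 continue  boundary S*=-
step 0: (k=0,j=0): S=119.3800, (K−S)⁺=16.0100, hold=27.8376 ⇒ V=27.8376 continue  boundary S*=-

price = 27.8376
boundary = - - 83.3135 69.5997 83.3135
tree:
27.8376
38.9196 15.3450
52.0765 24.1357 5.3806
65.7903 36.5302 10.1068 0.0000
77.2468 52.0765 18.9846 0.0000 0.0000
86.8175 65.7903 35.6605 0.0000 0.0000 0.0000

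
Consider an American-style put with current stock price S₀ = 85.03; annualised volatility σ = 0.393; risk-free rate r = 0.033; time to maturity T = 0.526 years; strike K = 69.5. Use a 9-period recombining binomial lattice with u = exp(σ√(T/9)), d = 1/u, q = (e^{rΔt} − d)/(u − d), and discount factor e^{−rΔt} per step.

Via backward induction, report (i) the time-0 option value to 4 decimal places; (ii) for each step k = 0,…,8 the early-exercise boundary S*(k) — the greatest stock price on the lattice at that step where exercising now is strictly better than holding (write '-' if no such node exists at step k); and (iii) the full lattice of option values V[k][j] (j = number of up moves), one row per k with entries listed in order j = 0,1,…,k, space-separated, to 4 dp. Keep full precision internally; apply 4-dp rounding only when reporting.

Δt=0.05844  u=1.09967  d=0.90936  q=0.48641  discount=0.99807
step 9 (expiry): payoffs max(K−S,0) = 33.3411 25.7740 16.6235 5.5579 0.0000 0.0000 0.0000 0.0000 0.0000 0.0000
step 8: (k=8,j=0): S=39.7629, (K−S)⁺=29.7371, hold=29.6032 ⇒ V=29.7371 exercise | (k=8,j=1): S=48.0841, (K−S)⁺=21.4159, hold=21.2820 ⇒ V=21.4159 exercise | (k=8,j=2): S=58.1467, (K−S)⁺=11.3533, hold=11.2194 ⇒ V=11.3533 exercise | (k=8,j=3): S=70.3151, (K−S)⁺=0.0000, hold=2.8490 ⇒ V=2.8490 continue | (k=8,j=4): S=85.0300, (K−S)⁺=0.0000, hold=0.0000 ⇒ V=0.0000 continue | (k=8,j=5): S=102.8243, (K−S)⁺=0.0000, hold=0.0000 ⇒ V=0.0000 continue | (k=8,j=6): S=124.3425, (K−S)⁺=0.0000, hold=0.0000 ⇒ V=0.0000 continue | (k=8,j=7): S=150.3638, (K−S)⁺=0.0000, hold=0.0000 ⇒ V=0.0000 continue | (k=8,j=8): S=181.8305, (K−S)⁺=0.0000, hold=0.0000 ⇒ V=0.0000 continue  boundary S*=58.1467
step 7: (k=7,j=0): S=43.7260, (K−S)⁺=25.7740, hold=25.6401 ⇒ V=25.7740 exercise | (k=7,j=1): S=52.8765, (K−S)⁺=16.6235, hold=16.4895 ⇒ V=16.6235 exercise | (k=7,j=2): S=63.9421, (K−S)⁺=5.5579, hold=7.2028 ⇒ V=7.2028 continue | (k=7,j=3): S=77.3233, (K−S)⁺=0.0000, hold=1.4604 ⇒ V=1.4604 continue | (k=7,j=4): S=93.5048, (K−S)⁺=0.0000, hold=0.0000 ⇒ V=0.0000 continue | (k=7,j=5): S=113.0727, (K−S)⁺=0.0000, hold=0.0000 ⇒ V=0.0000 continue | (k=7,j=6): S=136.7355, (K−S)⁺=0.0000, hold=0.0000 ⇒ V=0.0000 continue | (k=7,j=7): S=165.3503, (K−S)⁺=0.0000, hold=0.0000 ⇒ V=0.0000 continue  boundary S*=52.8765
step 6: (k=6,j=0): S=48.0841, (K−S)⁺=21.4159, hold=21.2820 ⇒ V=21.4159 exercise | (k=6,j=1): S=58.1467, (K−S)⁺=11.3533, hold=12.0180 ⇒ V=12.0180 continue | (k=6,j=2): S=70.3151, (K−S)⁺=0.0000, hold=4.4012 ⇒ V=4.4012 continue | (k=6,j=3): S=85.0300, (K−S)⁺=0.0000, hold=0.7486 ⇒ V=0.7486 continue | (k=6,j=4): S=102.8243, (K−S)⁺=0.0000, hold=0.0000 ⇒ V=0.0000 continue | (k=6,j=5): S=124.3425, (K−S)⁺=0.0000, hold=0.0000 ⇒ V=0.0000 continue | (k=6,j=6): S=150.3638, (K−S)⁺=0.0000, hold=0.0000 ⇒ V=0.0000 continue  boundary S*=48.0841
step 5: (k=5,j=0): S=52.8765, (K−S)⁺=16.6235, hold=16.8122 ⇒ V=16.8122 continue | (k=5,j=1): S=63.9421, (K−S)⁺=5.5579, hold=8.2971 ⇒ V=8.2971 continue | (k=5,j=2): S=77.3233, (K−S)⁺=0.0000, hold=2.6195 ⇒ V=2.6195 continue | (k=5,j=3): S=93.5048, (K−S)⁺=0.0000, hold=0.3837 ⇒ V=0.3837 continue | (k=5,j=4): S=113.0727, (K−S)⁺=0.0000, hold=0.0000 ⇒ V=0.0000 continue | (k=5,j=5): S=136.7355, (K−S)⁺=0.0000, hold=0.0000 ⇒ V=0.0000 continue  boundary S*=-
step 4: (k=4,j=0): S=58.1467, (K−S)⁺=11.3533, hold=12.6459 ⇒ V=12.6459 continue | (k=4,j=1): S=70.3151, (K−S)⁺=0.0000, hold=5.5248 ⇒ V=5.5248 continue | (k=4,j=2): S=85.0300, (K−S)⁺=0.0000, hold=1.5290 ⇒ V=1.5290 continue | (k=4,j=3): S=102.8243, (K−S)⁺=0.0000, hold=0.1967 ⇒ V=0.1967 continue | (k=4,j=4): S=124.3425, (K−S)⁺=0.0000, hold=0.0000 ⇒ V=0.0000 continue  boundary S*=-
step 3: (k=3,j=0): S=63.9421, (K−S)⁺=5.5579, hold=9.1644 ⇒ V=9.1644 continue | (k=3,j=1): S=77.3233, (K−S)⁺=0.0000, hold=3.5743 ⇒ V=3.5743 continue | (k=3,j=2): S=93.5048, (K−S)⁺=0.0000, hold=0.8793 ⇒ V=0.8793 continue | (k=3,j=3): S=113.0727, (K−S)⁺=0.0000, hold=0.1008 ⇒ V=0.1008 continue  boundary S*=-
step 2: (k=2,j=0): S=70.3151, (K−S)⁺=0.0000, hold=6.4329 ⇒ V=6.4329 continue | (k=2,j=1): S=85.0300, (K−S)⁺=0.0000, hold=2.2590 ⇒ V=2.2590 continue | (k=2,j=2): S=102.8243, (K−S)⁺=0.0000, hold=0.4997 ⇒ V=0.4997 continue  boundary S*=-
step 1: (k=1,j=0): S=77.3233, (K−S)⁺=0.0000, hold=4.3942 ⇒ V=4.3942 continue | (k=1,j=1): S=93.5048, (K−S)⁺=0.0000, hold=1.4006 ⇒ V=1.4006 continue  boundary S*=-
step 0: (k=0,j=0): S=85.0300, (K−S)⁺=0.0000, hold=2.9324 ⇒ V=2.9324 continue  boundary S*=-

price = 2.9324
boundary = - - - - - - 48.0841 52.8765 58.1467
tree:
2.9324
4.3942 1.4006
6.4329 2.2590 0.4997
9.1644 3.5743 0.8793 0.1008
12.6459 5.5248 1.5290 0.1967 0.0000
16.8122 8.2971 2.6195 0.3837 0.0000 0.0000
21.4159 12.0180 4.4012 0.7486 0.0000 0.0000 0.0000
25.7740 16.6235 7.2028 1.4604 0.0000 0.0000 0.0000 0.0000
29.7371 21.4159 11.3533 2.8490 0.0000 0.0000 0.0000 0.0000 0.0000
33.3411 25.7740 16.6235 5.5579 0.0000 0.0000 0.0000 0.0000 0.0000 0.0000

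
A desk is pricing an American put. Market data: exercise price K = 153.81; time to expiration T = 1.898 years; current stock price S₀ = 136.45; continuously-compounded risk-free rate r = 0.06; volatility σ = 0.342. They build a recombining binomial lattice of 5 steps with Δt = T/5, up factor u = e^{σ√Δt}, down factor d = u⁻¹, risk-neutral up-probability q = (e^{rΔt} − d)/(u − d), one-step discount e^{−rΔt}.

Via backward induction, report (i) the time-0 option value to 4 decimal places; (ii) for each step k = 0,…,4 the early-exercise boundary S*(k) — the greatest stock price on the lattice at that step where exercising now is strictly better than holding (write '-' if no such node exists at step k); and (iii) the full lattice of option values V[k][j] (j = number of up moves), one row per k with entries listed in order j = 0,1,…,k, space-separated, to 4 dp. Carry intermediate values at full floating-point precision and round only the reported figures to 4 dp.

price = 28.9247
boundary = - - 89.5265 110.5255 89.5265
tree:
28.9247
44.1150 15.1701
64.2835 26.1148 4.9995
81.2929 43.2845 10.2658 0.0000
95.0706 64.2835 21.0796 0.0000 0.0000
106.2307 81.2929 43.2845 0.0000 0.0000 0.0000

Δt=0.37960  u=1.23456  d=0.81001  q=0.50178  discount=0.97748
step 5 (expiry): payoffs max(K−S,0) = 106.2307 81.2929 43.2845 0.0000 0.0000 0.0000
step 4: (k=4,j=0): S=58.7394, (K−S)⁺=95.0706, hold=91.6070 ⇒ V=95.0706 exercise | (k=4,j=1): S=89.5265, (K−S)⁺=64.2835, hold=60.8199 ⇒ V=64.2835 exercise | (k=4,j=2): S=136.4500, (K−S)⁺=17.3600, hold=21.0796 ⇒ V=21.0796 continue | (k=4,j=3): S=207.9676, (K−S)⁺=0.0000, hold=0.0000 ⇒ V=0.0000 continue | (k=4,j=4): S=316.9697, (K−S)⁺=0.0000, hold=0.0000 ⇒ V=0.0000 continue  boundary S*=89.5265
step 3: (k=3,j=0): S=72.5171, (K−S)⁺=81.2929, hold=77.8293 ⇒ V=81.2929 exercise | (k=3,j=1): S=110.5255, (K−S)⁺=43.2845, hold=41.6453 ⇒ V=43.2845 exercise | (k=3,j=2): S=168.4553, (K−S)⁺=0.0000, hold=10.2658 ⇒ V=10.2658 continue | (k=3,j=3): S=256.7478, (K−S)⁺=0.0000, hold=0.0000 ⇒ V=0.0000 continue  boundary S*=110.5255
step 2: (k=2,j=0): S=89.5265, (K−S)⁺=64.2835, hold=60.8199 ⇒ V=64.2835 exercise | (k=2,j=1): S=136.4500, (K−S)⁺=17.3600, hold=26.1148 ⇒ V=26.1148 continue | (k=2,j=2): S=207.9676, (K−S)⁺=0.0000, hold=4.9995 ⇒ V=4.9995 continue  boundary S*=89.5265
step 1: (k=1,j=0): S=110.5255, (K−S)⁺=43.2845, hold=44.1150 ⇒ V=44.1150 continue | (k=1,j=1): S=168.4553, (K−S)⁺=0.0000, hold=15.1701 ⇒ V=15.1701 continue  boundary S*=-
step 0: (k=0,j=0): S=136.4500, (K−S)⁺=17.3600, hold=28.9247 ⇒ V=28.9247 continue  boundary S*=-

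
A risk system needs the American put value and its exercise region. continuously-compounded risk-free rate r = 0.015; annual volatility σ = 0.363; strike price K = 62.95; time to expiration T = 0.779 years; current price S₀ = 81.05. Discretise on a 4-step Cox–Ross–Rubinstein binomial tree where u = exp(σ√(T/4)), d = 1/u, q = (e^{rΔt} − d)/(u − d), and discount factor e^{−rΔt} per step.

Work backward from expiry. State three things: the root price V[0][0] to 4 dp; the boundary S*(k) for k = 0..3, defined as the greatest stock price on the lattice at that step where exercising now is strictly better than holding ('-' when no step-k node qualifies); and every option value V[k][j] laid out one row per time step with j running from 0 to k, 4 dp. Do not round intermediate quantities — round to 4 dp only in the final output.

price = 2.7594
boundary = - - - 50.1233
tree:
2.7594
4.6733 0.6108
7.8092 1.1539 0.0000
12.8267 2.1800 0.0000 0.0000
20.2460 4.1184 0.0000 0.0000 0.0000

Δt=0.19475, u=1.17374, d=0.85198, q=0.46913, disc=e^(-rΔt)=0.99708
k=4 terminal: V=max(K-S,0) → 20.2460 4.1184 0.0000 0.0000 0.0000
k=3: j=0 S=50.1233 intr=12.8267 cont=12.6431 V=12.8267[EX]; j=1 S=69.0529 intr=0.0000 cont=2.1800 V=2.1800[hold]; j=2 S=95.1315 intr=0.0000 cont=0.0000 V=0.0000[hold]; j=3 S=131.0590 intr=0.0000 cont=0.0000 V=0.0000[hold]  S*(3)=50.1233
k=2: j=0 S=58.8316 intr=4.1184 cont=7.8092 V=7.8092[hold]; j=1 S=81.0500 intr=0.0000 cont=1.1539 V=1.1539[hold]; j=2 S=111.6594 intr=0.0000 cont=0.0000 V=0.0000[hold]  S*(2)=-
k=1: j=0 S=69.0529 intr=0.0000 cont=4.6733 V=4.6733[hold]; j=1 S=95.1315 intr=0.0000 cont=0.6108 V=0.6108[hold]  S*(1)=-
k=0: j=0 S=81.0500 intr=0.0000 cont=2.7594 V=2.7594[hold]  S*(0)=-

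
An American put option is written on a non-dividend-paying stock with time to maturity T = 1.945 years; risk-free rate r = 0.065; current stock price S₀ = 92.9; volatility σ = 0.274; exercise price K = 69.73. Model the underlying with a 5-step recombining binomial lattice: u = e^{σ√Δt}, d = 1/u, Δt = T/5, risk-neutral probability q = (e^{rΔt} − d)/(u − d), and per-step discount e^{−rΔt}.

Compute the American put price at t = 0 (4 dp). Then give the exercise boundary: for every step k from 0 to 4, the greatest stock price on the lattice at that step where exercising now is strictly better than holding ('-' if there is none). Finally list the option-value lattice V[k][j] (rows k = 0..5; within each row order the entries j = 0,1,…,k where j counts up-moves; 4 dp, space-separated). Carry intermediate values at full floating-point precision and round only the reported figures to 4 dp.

Δt=0.38900, u=1.18636, d=0.84291, q=0.53194, disc=e^(-rΔt)=0.97503
k=5 terminal: V=max(K-S,0) → 30.2001 14.0933 0.0000 0.0000 0.0000 0.0000
k=4: j=0 S=46.8968 intr=22.8332 cont=21.0922 V=22.8332[EX]; j=1 S=66.0054 intr=3.7246 cont=6.4318 V=6.4318[hold]; j=2 S=92.9000 intr=0.0000 cont=0.0000 V=0.0000[hold]; j=3 S=130.7531 intr=0.0000 cont=0.0000 V=0.0000[hold]; j=4 S=184.0297 intr=0.0000 cont=0.0000 V=0.0000[hold]  S*(4)=46.8968
k=3: j=0 S=55.6367 intr=14.0933 cont=13.7564 V=14.0933[EX]; j=1 S=78.3065 intr=0.0000 cont=2.9353 V=2.9353[hold]; j=2 S=110.2132 intr=0.0000 cont=0.0000 V=0.0000[hold]; j=3 S=155.1208 intr=0.0000 cont=0.0000 V=0.0000[hold]  S*(3)=55.6367
k=2: j=0 S=66.0054 intr=3.7246 cont=7.9542 V=7.9542[hold]; j=1 S=92.9000 intr=0.0000 cont=1.3396 V=1.3396[hold]; j=2 S=130.7531 intr=0.0000 cont=0.0000 V=0.0000[hold]  S*(2)=-
k=1: j=0 S=78.3065 intr=0.0000 cont=4.3249 V=4.3249[hold]; j=1 S=110.2132 intr=0.0000 cont=0.6114 V=0.6114[hold]  S*(1)=-
k=0: j=0 S=92.9000 intr=0.0000 cont=2.2909 V=2.2909[hold]  S*(0)=-

price = 2.2909
boundary = - - - 55.6367 46.8968
tree:
2.2909
4.3249 0.6114
7.9542 1.3396 0.0000
14.0933 2.9353 0.0000 0.0000
22.8332 6.4318 0.0000 0.0000 0.0000
30.2001 14.0933 0.0000 0.0000 0.0000 0.0000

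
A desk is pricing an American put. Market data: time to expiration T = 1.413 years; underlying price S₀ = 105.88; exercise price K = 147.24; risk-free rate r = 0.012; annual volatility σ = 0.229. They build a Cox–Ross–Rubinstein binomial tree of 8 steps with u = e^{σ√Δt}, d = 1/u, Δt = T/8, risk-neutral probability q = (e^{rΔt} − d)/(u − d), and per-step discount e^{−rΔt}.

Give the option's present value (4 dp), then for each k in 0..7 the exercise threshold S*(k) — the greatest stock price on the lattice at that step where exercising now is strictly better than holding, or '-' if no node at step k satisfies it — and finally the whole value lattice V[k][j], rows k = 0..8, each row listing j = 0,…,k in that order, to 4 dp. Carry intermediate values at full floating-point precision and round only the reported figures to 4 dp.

price = 42.1123
boundary = - 96.1650 87.3413 96.1650 105.8800 96.1650 105.8800 116.5765
tree:
42.1123
51.0750 32.8531
59.8987 41.6691 23.7083
67.9127 51.0750 31.9412 15.1379
75.1914 59.8987 41.3600 22.1572 7.8086
81.8022 67.9127 51.0750 31.0856 12.8474 2.5341
87.8065 75.1914 59.8987 41.3600 20.3966 4.9500 0.0000
93.2598 81.8022 67.9127 51.0750 30.6635 9.6689 0.0000 0.0000
98.2128 87.8065 75.1914 59.8987 41.3600 18.8864 0.0000 0.0000 0.0000

Δt=0.17663  u=1.10102  d=0.90824  q=0.48696  discount=0.99788
step 8 (expiry): payoffs max(K−S,0) = 98.2128 87.8065 75.1914 59.8987 41.3600 18.8864 0.0000 0.0000 0.0000
step 7: (k=7,j=0): S=53.9802, (K−S)⁺=93.2598, hold=92.9481 ⇒ V=93.2598 exercise | (k=7,j=1): S=65.4378, (K−S)⁺=81.8022, hold=81.4905 ⇒ V=81.8022 exercise | (k=7,j=2): S=79.3273, (K−S)⁺=67.9127, hold=67.6009 ⇒ V=67.9127 exercise | (k=7,j=3): S=96.1650, (K−S)⁺=51.0750, hold=50.7633 ⇒ V=51.0750 exercise | (k=7,j=4): S=116.5765, (K−S)⁺=30.6635, hold=30.3518 ⇒ V=30.6635 exercise | (k=7,j=5): S=141.3205, (K−S)⁺=5.9195, hold=9.6689 ⇒ V=9.6689 continue | (k=7,j=6): S=171.3165, (K−S)⁺=0.0000, hold=0.0000 ⇒ V=0.0000 continue | (k=7,j=7): S=207.6794, (K−S)⁺=0.0000, hold=0.0000 ⇒ V=0.0000 continue  boundary S*=116.5765
step 6: (k=6,j=0): S=59.4335, (K−S)⁺=87.8065, hold=87.4947 ⇒ V=87.8065 exercise | (k=6,j=1): S=72.0486, (K−S)⁺=75.1914, hold=74.8796 ⇒ V=75.1914 exercise | (k=6,j=2): S=87.3413, (K−S)⁺=59.8987, hold=59.5869 ⇒ V=59.8987 exercise | (k=6,j=3): S=105.8800, (K−S)⁺=41.3600, hold=41.0483 ⇒ V=41.3600 exercise | (k=6,j=4): S=128.3536, (K−S)⁺=18.8864, hold=20.3966 ⇒ V=20.3966 continue | (k=6,j=5): S=155.5974, (K−S)⁺=0.0000, hold=4.9500 ⇒ V=4.9500 continue | (k=6,j=6): S=188.6238, (K−S)⁺=0.0000, hold=0.0000 ⇒ V=0.0000 continue  boundary S*=105.8800
step 5: (k=5,j=0): S=65.4378, (K−S)⁺=81.8022, hold=81.4905 ⇒ V=81.8022 exercise | (k=5,j=1): S=79.3273, (K−S)⁺=67.9127, hold=67.6009 ⇒ V=67.9127 exercise | (k=5,j=2): S=96.1650, (K−S)⁺=51.0750, hold=50.7633 ⇒ V=51.0750 exercise | (k=5,j=3): S=116.5765, (K−S)⁺=30.6635, hold=31.0856 ⇒ V=31.0856 continue | (k=5,j=4): S=141.3205, (K−S)⁺=5.9195, hold=12.8474 ⇒ V=12.8474 continue | (k=5,j=5): S=171.3165, (K−S)⁺=0.0000, hold=2.5341 ⇒ V=2.5341 continue  boundary S*=96.1650
step 4: (k=4,j=0): S=72.0486, (K−S)⁺=75.1914, hold=74.8796 ⇒ V=75.1914 exercise | (k=4,j=1): S=87.3413, (K−S)⁺=59.8987, hold=59.5869 ⇒ V=59.8987 exercise | (k=4,j=2): S=105.8800, (K−S)⁺=41.3600, hold=41.2534 ⇒ V=41.3600 exercise | (k=4,j=3): S=128.3536, (K−S)⁺=18.8864, hold=22.1572 ⇒ V=22.1572 continue | (k=4,j=4): S=155.5974, (K−S)⁺=0.0000, hold=7.8086 ⇒ V=7.8086 continue  boundary S*=105.8800
step 3: (k=3,j=0): S=79.3273, (K−S)⁺=67.9127, hold=67.6009 ⇒ V=67.9127 exercise | (k=3,j=1): S=96.1650, (K−S)⁺=51.0750, hold=50.7633 ⇒ V=51.0750 exercise | (k=3,j=2): S=116.5765, (K−S)⁺=30.6635, hold=31.9412 ⇒ V=31.9412 continue | (k=3,j=3): S=141.3205, (K−S)⁺=5.9195, hold=15.1379 ⇒ V=15.1379 continue  boundary S*=96.1650
step 2: (k=2,j=0): S=87.3413, (K−S)⁺=59.8987, hold=59.5869 ⇒ V=59.8987 exercise | (k=2,j=1): S=105.8800, (K−S)⁺=41.3600, hold=41.6691 ⇒ V=41.6691 continue | (k=2,j=2): S=128.3536, (K−S)⁺=18.8864, hold=23.7083 ⇒ V=23.7083 continue  boundary S*=87.3413
step 1: (k=1,j=0): S=96.1650, (K−S)⁺=51.0750, hold=50.9135 ⇒ V=51.0750 exercise | (k=1,j=1): S=116.5765, (K−S)⁺=30.6635, hold=32.8531 ⇒ V=32.8531 continue  boundary S*=96.1650
step 0: (k=0,j=0): S=105.8800, (K−S)⁺=41.3600, hold=42.1123 ⇒ V=42.1123 continue  boundary S*=-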